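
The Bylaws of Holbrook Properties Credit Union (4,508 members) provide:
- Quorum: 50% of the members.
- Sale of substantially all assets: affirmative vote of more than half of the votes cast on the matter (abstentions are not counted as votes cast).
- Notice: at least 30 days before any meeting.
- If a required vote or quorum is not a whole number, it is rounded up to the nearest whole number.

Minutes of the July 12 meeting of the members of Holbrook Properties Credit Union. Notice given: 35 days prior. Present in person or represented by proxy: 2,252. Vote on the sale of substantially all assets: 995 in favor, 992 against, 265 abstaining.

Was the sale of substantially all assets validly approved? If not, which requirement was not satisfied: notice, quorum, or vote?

Notice: 35 days given; 30 required. Satisfied.
Quorum: 50% of 4,508 = 2,254; 2,252 present. Not satisfied.
Vote: requires a majority of the votes cast (2,252 − 265 abstaining = 1,987); a majority of 1987 is 994, so 994 needed; 995 in favor. Satisfied.

Invalid — quorum requirement not satisfied.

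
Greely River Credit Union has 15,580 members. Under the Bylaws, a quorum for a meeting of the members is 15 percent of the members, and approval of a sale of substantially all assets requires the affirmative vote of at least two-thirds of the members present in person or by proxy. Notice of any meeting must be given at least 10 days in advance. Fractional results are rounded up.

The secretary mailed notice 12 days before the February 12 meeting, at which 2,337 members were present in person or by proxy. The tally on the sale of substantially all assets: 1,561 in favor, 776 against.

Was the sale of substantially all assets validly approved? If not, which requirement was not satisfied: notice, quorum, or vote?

Notice: 12 days given; 10 required. Satisfied.
Quorum: 15% of 15,580 = 2,337; 2,337 present. Satisfied.
Vote: requires two-thirds of those present (2,337); 2/3 of 2337 = 1558, so 1,558 needed; 1,561 in favor. Satisfied.

Valid — all requirements satisfied.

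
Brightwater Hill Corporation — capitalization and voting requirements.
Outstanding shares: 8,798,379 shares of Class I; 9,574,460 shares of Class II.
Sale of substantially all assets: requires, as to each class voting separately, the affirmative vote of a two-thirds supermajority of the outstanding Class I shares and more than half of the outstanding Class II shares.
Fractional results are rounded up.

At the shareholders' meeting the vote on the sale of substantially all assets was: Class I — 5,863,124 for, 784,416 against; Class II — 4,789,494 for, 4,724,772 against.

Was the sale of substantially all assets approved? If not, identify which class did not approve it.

Not approved — the Class I shares did not give the required vote.

Class I: 2/3 of 8798379 = 5865586; 5,865,586 required, 5,863,124 in favor — not approved.
Class II: a majority of 9574460 is 4787231; 4,787,231 required, 4,789,494 in favor — approved.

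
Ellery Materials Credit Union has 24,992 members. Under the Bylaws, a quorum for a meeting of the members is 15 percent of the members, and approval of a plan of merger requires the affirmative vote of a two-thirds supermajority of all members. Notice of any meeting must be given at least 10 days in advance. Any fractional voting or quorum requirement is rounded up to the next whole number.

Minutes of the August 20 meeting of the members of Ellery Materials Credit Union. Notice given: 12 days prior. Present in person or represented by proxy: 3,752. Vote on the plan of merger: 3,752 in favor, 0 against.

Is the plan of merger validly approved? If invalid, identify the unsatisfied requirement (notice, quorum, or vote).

Invalid — vote requirement not satisfied.

Notice: 12 days given; 10 required. Satisfied.
Quorum: 15% of 24,992 = 3,748.80, rounded up to 3,749; 3,752 present. Satisfied.
Vote: requires two-thirds of all members (24,992); 2/3 of 24992 = 16661.33, rounded up to 16662, so 16,662 needed; 3,752 in favor. Not satisfied.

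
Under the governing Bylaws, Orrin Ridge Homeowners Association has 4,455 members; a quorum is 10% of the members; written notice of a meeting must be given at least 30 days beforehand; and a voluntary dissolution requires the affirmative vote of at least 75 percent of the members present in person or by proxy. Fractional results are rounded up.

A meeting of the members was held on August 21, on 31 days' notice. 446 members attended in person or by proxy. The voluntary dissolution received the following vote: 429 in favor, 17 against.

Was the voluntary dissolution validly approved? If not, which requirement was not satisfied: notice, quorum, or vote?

Valid — all requirements satisfied.

Notice: 31 days given; 30 required. Satisfied.
Quorum: 10% of 4,455 = 445.50, rounded up to 446; 446 present. Satisfied.
Vote: requires three-fourths of those present (446); 3/4 of 446 = 334.50, rounded up to 335, so 335 needed; 429 in favor. Satisfied.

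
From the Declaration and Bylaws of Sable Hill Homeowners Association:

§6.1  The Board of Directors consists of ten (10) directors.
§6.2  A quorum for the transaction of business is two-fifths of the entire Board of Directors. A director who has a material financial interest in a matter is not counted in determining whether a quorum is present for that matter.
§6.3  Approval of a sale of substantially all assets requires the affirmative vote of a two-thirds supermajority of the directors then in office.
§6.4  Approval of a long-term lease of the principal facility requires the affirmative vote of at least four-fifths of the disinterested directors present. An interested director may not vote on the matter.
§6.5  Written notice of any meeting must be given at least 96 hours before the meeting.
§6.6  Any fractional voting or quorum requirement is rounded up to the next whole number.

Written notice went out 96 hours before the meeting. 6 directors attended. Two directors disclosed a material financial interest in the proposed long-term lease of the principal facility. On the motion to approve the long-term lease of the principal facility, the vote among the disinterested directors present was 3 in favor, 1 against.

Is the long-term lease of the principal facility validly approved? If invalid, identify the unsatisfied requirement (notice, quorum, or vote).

Notice: 96 hours given; 96 required (96 ≥ 96). Satisfied.
Quorum: 6 present, but the 2 interested directors do not count, leaving 4. Quorum is 4. Satisfied.
Vote: the long-term lease of the principal facility requires four-fifths of the disinterested directors present (6 − 2 = 4). 4/5 of 4 = 3.20, rounded up to 4, so 4 affirmative votes are needed; 3 voted in favor. Not satisfied.

Invalid — vote requirement not satisfied.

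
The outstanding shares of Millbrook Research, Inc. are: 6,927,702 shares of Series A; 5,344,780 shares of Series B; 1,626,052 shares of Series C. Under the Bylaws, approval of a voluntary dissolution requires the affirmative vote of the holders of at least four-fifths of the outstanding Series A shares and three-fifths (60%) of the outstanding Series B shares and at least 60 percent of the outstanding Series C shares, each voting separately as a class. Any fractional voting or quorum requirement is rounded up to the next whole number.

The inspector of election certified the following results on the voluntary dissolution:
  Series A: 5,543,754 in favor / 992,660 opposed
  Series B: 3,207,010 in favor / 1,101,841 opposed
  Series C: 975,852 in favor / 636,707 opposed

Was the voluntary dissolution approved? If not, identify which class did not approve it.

Series A: 4/5 of 6927702 = 5542161.60, rounded up to 5542162; 5,542,162 required, 5,543,754 in favor — approved.
Series B: 3/5 of 5344780 = 3206868; 3,206,868 required, 3,207,010 in favor — approved.
Series C: 3/5 of 1626052 = 975631.20, rounded up to 975632; 975,632 required, 975,852 in favor — approved.

Approved — every class gave the required vote.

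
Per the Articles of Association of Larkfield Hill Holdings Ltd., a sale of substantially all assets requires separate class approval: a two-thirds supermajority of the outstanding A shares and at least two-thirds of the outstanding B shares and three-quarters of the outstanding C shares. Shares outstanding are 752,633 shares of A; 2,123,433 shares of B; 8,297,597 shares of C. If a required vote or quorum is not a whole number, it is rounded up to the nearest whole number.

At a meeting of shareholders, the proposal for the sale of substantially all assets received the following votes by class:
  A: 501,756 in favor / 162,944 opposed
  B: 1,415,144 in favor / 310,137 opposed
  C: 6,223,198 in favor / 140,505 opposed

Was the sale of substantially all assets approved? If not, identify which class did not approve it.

A: 2/3 of 752633 = 501755.33, rounded up to 501756; 501,756 required, 501,756 in favor — approved.
B: 2/3 of 2123433 = 1415622; 1,415,622 required, 1,415,144 in favor — not approved.
C: 3/4 of 8297597 = 6223197.75, rounded up to 6223198; 6,223,198 required, 6,223,198 in favor — approved.

Not approved — the B shares did not give the required vote.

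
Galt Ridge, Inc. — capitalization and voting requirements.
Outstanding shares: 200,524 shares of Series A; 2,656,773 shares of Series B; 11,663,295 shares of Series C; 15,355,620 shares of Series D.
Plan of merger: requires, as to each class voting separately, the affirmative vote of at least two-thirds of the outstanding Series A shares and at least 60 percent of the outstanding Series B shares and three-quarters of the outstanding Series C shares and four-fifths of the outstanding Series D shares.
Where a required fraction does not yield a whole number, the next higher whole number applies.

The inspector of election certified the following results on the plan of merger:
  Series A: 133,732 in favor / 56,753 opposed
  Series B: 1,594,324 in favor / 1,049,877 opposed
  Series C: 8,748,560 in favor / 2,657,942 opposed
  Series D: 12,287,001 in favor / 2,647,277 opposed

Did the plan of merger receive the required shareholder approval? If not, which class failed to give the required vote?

Series A: 2/3 of 200524 = 133682.67, rounded up to 133683; 133,683 required, 133,732 in favor — approved.
Series B: 3/5 of 2656773 = 1594063.80, rounded up to 1594064; 1,594,064 required, 1,594,324 in favor — approved.
Series C: 3/4 of 11663295 = 8747471.25, rounded up to 8747472; 8,747,472 required, 8,748,560 in favor — approved.
Series D: 4/5 of 15355620 = 12284496; 12,284,496 required, 12,287,001 in favor — approved.

Approved — every class gave the required vote.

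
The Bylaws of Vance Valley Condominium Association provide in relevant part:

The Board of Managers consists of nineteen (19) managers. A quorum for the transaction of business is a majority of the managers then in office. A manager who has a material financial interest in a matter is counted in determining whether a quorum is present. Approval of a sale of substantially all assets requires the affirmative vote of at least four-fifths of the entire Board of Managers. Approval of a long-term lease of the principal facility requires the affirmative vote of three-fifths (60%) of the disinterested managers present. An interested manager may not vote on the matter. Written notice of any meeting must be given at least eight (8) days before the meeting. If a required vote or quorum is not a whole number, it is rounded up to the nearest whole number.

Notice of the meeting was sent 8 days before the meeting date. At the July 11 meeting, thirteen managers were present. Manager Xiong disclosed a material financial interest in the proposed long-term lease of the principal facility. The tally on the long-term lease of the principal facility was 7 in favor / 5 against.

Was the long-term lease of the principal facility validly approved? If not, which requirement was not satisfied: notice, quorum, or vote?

Invalid — vote requirement not satisfied.

Notice: 8 days given; 8 required (8 ≥ 8). Satisfied.
Quorum: 13 present (interested managers count toward quorum); quorum is 10. Satisfied.
Vote: the long-term lease of the principal facility requires three-fifths of the disinterested managers present (13 − 1 = 12). 3/5 of 12 = 7.20, rounded up to 8, so 8 affirmative votes are needed; 7 voted in favor. Not satisfied.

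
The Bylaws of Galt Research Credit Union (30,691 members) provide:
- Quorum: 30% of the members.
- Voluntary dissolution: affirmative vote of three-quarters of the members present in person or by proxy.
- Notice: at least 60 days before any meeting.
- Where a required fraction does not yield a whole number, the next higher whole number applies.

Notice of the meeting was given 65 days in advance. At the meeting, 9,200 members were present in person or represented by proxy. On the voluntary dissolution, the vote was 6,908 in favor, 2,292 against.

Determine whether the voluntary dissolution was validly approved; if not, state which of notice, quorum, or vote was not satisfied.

Notice: 65 days given; 60 required. Satisfied.
Quorum: 30% of 30,691 = 9,207.30, rounded up to 9,208; 9,200 present. Not satisfied.
Vote: requires three-fourths of those present (9,200); 3/4 of 9200 = 6900, so 6,900 needed; 6,908 in favor. Satisfied.

Invalid — quorum requirement not satisfied.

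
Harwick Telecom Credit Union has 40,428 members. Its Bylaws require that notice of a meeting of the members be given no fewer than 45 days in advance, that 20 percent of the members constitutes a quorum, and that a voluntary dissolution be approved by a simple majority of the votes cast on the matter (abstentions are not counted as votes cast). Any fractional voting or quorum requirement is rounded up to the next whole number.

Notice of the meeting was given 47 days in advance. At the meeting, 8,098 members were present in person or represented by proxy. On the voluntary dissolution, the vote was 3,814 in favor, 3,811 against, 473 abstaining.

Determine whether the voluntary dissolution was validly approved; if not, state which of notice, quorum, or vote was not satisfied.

Notice: 47 days given; 45 required. Satisfied.
Quorum: 20% of 40,428 = 8,085.60, rounded up to 8,086; 8,098 present. Satisfied.
Vote: requires a majority of the votes cast (8,098 − 473 abstaining = 7,625); a majority of 7625 is 3813, so 3,813 needed; 3,814 in favor. Satisfied.

Valid — all requirements satisfied.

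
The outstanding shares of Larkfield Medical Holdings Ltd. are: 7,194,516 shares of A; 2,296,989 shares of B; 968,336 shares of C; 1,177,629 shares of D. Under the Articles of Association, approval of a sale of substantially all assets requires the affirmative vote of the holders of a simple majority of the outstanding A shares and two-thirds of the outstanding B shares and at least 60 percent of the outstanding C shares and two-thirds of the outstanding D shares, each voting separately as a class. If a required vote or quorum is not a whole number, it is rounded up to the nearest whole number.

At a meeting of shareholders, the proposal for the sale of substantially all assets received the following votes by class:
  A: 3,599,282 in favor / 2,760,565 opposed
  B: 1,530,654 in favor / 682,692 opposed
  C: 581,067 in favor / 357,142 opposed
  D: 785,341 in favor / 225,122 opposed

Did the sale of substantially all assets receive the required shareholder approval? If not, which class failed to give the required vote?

A: a majority of 7194516 is 3597259; 3,597,259 required, 3,599,282 in favor — approved.
B: 2/3 of 2296989 = 1531326; 1,531,326 required, 1,530,654 in favor — not approved.
C: 3/5 of 968336 = 581001.60, rounded up to 581002; 581,002 required, 581,067 in favor — approved.
D: 2/3 of 1177629 = 785086; 785,086 required, 785,341 in favor — approved.

Not approved — the B shares did not give the required vote.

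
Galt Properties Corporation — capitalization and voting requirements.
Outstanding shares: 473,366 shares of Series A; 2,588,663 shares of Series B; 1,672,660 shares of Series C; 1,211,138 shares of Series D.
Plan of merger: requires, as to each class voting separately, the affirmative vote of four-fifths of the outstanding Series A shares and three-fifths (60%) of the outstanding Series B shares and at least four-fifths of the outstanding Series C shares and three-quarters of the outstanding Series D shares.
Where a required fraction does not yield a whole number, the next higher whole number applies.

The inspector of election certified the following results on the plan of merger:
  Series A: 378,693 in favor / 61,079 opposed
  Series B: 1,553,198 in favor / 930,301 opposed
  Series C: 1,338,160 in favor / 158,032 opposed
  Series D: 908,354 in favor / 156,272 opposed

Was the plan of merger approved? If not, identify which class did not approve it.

Series A: 4/5 of 473366 = 378692.80, rounded up to 378693; 378,693 required, 378,693 in favor — approved.
Series B: 3/5 of 2588663 = 1553197.80, rounded up to 1553198; 1,553,198 required, 1,553,198 in favor — approved.
Series C: 4/5 of 1672660 = 1338128; 1,338,128 required, 1,338,160 in favor — approved.
Series D: 3/4 of 1211138 = 908353.50, rounded up to 908354; 908,354 required, 908,354 in favor — approved.

Approved — every class gave the required vote.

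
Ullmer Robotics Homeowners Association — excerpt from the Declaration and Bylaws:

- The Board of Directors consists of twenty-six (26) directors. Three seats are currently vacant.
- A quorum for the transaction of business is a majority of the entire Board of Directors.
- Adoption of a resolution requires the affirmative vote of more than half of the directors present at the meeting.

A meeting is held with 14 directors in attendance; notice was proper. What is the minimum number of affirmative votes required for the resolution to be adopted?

The resolution requires a majority of the directors present (14).
A majority of 14 is 8.

8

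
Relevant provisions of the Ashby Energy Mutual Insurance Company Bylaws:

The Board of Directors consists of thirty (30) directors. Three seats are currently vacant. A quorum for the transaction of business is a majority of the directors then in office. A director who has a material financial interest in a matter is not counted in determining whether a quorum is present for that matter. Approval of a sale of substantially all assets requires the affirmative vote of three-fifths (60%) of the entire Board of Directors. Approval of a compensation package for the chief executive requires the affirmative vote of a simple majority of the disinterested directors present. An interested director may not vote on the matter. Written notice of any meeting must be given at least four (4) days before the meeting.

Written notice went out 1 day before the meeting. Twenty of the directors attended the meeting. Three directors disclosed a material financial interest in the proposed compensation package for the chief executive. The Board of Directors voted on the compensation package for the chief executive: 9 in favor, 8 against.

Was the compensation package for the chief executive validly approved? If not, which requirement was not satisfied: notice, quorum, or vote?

Invalid — notice requirement not satisfied.

Notice: 1 day given; 4 required (1 < 4). Not satisfied.
Quorum: 20 present, but the 3 interested directors do not count, leaving 17. Quorum is 14. Satisfied.
Vote: the compensation package for the chief executive requires a majority of the disinterested directors present (20 − 3 = 17). A majority of 17 is 9, so 9 affirmative votes are needed; 9 voted in favor. Satisfied.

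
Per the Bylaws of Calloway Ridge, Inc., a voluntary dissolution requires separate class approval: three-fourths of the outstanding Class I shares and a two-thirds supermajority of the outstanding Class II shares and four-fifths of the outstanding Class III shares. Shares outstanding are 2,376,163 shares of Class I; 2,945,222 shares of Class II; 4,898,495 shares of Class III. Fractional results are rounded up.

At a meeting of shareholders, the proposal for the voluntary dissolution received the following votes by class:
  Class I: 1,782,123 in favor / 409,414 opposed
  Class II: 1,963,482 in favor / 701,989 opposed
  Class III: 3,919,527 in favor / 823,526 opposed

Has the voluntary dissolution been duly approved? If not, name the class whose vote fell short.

Approved — every class gave the required vote.

Class I: 3/4 of 2376163 = 1782122.25, rounded up to 1782123; 1,782,123 required, 1,782,123 in favor — approved.
Class II: 2/3 of 2945222 = 1963481.33, rounded up to 1963482; 1,963,482 required, 1,963,482 in favor — approved.
Class III: 4/5 of 4898495 = 3918796; 3,918,796 required, 3,919,527 in favor — approved.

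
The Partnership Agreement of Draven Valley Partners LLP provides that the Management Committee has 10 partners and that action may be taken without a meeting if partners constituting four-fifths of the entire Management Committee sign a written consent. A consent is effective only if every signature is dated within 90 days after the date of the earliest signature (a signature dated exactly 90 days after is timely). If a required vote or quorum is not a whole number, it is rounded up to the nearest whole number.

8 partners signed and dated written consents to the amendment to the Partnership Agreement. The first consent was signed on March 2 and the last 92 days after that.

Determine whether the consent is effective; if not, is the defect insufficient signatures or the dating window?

Signatures required: four-fifths of 10 — 4/5 of 10 = 8, so 8 needed; 8 signed. Sufficient.
Dating window: the latest signature is 92 days after the earliest; the limit is 90 days. Outside the window.

Not effective — dating-window requirement not satisfied.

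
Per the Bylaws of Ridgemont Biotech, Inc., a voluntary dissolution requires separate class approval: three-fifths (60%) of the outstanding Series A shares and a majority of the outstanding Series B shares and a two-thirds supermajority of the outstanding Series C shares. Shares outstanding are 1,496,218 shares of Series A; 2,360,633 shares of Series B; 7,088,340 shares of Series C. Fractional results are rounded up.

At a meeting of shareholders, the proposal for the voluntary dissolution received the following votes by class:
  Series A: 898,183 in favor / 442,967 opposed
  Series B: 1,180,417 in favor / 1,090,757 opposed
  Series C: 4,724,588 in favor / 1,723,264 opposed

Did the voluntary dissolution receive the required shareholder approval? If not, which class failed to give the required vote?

Not approved — the Series C shares did not give the required vote.

Series A: 3/5 of 1496218 = 897730.80, rounded up to 897731; 897,731 required, 898,183 in favor — approved.
Series B: a majority of 2360633 is 1180317; 1,180,317 required, 1,180,417 in favor — approved.
Series C: 2/3 of 7088340 = 4725560; 4,725,560 required, 4,724,588 in favor — not approved.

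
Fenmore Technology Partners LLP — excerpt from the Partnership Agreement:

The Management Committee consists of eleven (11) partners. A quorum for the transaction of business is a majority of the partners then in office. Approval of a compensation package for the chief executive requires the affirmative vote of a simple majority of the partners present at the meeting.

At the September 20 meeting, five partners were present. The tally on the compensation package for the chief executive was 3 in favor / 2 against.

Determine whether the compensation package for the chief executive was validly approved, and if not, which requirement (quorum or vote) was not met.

Invalid — quorum requirement not satisfied.

Quorum: 5 present; quorum is 6. Not satisfied.
Vote: the compensation package for the chief executive requires a majority of the partners present (5). A majority of 5 is 3, so 3 affirmative votes are needed; 3 voted in favor. Satisfied. (Moot — without a quorum no business can be validly transacted.)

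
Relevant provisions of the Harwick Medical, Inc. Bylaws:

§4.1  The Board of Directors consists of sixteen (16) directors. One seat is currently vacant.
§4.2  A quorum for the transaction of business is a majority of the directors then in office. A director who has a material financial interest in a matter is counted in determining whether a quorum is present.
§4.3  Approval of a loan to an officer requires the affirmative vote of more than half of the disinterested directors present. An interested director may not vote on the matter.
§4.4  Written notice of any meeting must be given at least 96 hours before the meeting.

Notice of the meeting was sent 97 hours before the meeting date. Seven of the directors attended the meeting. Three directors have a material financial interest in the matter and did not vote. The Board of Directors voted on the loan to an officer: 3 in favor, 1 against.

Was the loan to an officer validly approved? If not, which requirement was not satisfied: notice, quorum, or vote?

Invalid — quorum requirement not satisfied.

Notice: 97 hours given; 96 required (97 ≥ 96). Satisfied.
Quorum: 7 present (interested directors count toward quorum); quorum is 8. Not satisfied.
Vote: the loan to an officer requires a majority of the disinterested directors present (7 − 3 = 4). A majority of 4 is 3, so 3 affirmative votes are needed; 3 voted in favor. Satisfied. (Moot — without a quorum no business can be validly transacted.)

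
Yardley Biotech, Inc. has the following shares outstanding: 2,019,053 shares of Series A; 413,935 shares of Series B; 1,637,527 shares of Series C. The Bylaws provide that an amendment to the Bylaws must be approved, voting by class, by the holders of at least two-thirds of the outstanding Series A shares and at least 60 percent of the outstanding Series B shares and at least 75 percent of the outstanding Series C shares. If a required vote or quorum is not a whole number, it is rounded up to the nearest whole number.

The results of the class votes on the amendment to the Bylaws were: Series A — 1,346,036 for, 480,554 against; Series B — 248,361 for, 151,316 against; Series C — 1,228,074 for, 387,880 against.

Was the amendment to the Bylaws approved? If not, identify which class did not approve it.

Series A: 2/3 of 2019053 = 1346035.33, rounded up to 1346036; 1,346,036 required, 1,346,036 in favor — approved.
Series B: 3/5 of 413935 = 248361; 248,361 required, 248,361 in favor — approved.
Series C: 3/4 of 1637527 = 1228145.25, rounded up to 1228146; 1,228,146 required, 1,228,074 in favor — not approved.

Not approved — the Series C shares did not give the required vote.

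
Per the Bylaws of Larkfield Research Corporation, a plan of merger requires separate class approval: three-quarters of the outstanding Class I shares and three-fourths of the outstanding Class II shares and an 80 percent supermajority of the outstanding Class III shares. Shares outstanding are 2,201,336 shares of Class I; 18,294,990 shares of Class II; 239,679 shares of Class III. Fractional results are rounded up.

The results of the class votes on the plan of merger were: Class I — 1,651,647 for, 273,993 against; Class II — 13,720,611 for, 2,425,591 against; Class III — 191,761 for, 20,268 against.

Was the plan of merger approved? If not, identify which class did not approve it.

Class I: 3/4 of 2201336 = 1651002; 1,651,002 required, 1,651,647 in favor — approved.
Class II: 3/4 of 18294990 = 13721242.50, rounded up to 13721243; 13,721,243 required, 13,720,611 in favor — not approved.
Class III: 4/5 of 239679 = 191743.20, rounded up to 191744; 191,744 required, 191,761 in favor — approved.

Not approved — the Class II shares did not give the required vote.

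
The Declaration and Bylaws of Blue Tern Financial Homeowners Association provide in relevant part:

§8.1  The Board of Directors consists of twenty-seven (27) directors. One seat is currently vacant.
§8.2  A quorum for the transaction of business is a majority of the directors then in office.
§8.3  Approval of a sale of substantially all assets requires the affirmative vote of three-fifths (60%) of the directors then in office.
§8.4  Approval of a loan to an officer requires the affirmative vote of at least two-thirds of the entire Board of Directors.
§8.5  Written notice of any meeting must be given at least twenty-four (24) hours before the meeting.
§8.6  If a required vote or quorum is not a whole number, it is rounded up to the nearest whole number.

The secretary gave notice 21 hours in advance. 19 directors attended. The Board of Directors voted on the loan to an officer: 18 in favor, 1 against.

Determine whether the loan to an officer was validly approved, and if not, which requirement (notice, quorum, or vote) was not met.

Invalid — notice requirement not satisfied.

Notice: 21 hours given; 24 required (21 < 24). Not satisfied.
Quorum: 19 present; quorum is 14. Satisfied.
Vote: the loan to an officer requires two-thirds of the entire Board of Directors (27). 2/3 of 27 = 18, so 18 affirmative votes are needed; 18 voted in favor. Satisfied.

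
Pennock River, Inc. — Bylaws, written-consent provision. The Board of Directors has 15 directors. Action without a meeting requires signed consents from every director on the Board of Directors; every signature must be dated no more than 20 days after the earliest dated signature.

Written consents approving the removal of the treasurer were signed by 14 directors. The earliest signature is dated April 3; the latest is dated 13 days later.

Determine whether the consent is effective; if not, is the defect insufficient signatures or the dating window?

Not effective — insufficient signatures.

Signatures required: the unanimous vote of 15 — unanimous means all 15, so 15 needed; 14 signed. Insufficient.
Dating window: the latest signature is 13 days after the earliest; the limit is 20 days. Within the window.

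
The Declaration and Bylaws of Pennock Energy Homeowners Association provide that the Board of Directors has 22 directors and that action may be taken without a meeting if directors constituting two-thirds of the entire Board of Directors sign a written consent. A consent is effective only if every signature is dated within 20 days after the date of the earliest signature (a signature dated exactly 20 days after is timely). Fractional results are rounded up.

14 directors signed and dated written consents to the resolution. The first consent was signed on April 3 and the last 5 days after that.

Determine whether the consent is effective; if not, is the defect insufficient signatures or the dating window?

Signatures required: two-thirds of 22 — 2/3 of 22 = 14.67, rounded up to 15, so 15 needed; 14 signed. Insufficient.
Dating window: the latest signature is 5 days after the earliest; the limit is 20 days. Within the window.

Not effective — insufficient signatures.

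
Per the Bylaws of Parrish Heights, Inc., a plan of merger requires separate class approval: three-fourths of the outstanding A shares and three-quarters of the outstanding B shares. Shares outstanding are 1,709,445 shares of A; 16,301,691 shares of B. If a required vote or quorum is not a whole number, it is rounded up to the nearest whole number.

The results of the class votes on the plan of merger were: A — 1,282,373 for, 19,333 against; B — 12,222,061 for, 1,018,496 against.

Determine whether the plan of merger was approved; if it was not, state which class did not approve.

Not approved — the B shares did not give the required vote.

A: 3/4 of 1709445 = 1282083.75, rounded up to 1282084; 1,282,084 required, 1,282,373 in favor — approved.
B: 3/4 of 16301691 = 12226268.25, rounded up to 12226269; 12,226,269 required, 12,222,061 in favor — not approved.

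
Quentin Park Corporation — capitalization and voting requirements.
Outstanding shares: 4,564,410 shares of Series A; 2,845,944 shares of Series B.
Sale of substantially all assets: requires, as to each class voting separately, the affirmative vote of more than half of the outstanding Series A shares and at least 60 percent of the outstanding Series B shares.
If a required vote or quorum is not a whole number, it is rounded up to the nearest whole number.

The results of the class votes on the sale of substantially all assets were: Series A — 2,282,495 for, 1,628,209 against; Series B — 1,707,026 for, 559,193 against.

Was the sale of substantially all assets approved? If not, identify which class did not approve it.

Series A: a majority of 4564410 is 2282206; 2,282,206 required, 2,282,495 in favor — approved.
Series B: 3/5 of 2845944 = 1707566.40, rounded up to 1707567; 1,707,567 required, 1,707,026 in favor — not approved.

Not approved — the Series B shares did not give the required vote.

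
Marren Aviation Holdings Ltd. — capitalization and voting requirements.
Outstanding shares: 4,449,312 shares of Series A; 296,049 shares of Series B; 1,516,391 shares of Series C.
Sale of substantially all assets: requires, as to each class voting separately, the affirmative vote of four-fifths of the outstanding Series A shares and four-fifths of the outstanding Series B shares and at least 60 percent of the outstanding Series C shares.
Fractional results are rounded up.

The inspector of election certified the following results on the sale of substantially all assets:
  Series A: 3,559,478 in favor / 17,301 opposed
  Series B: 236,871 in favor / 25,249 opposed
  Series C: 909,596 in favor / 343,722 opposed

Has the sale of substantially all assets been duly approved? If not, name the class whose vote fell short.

Not approved — the Series C shares did not give the required vote.

Series A: 4/5 of 4449312 = 3559449.60, rounded up to 3559450; 3,559,450 required, 3,559,478 in favor — approved.
Series B: 4/5 of 296049 = 236839.20, rounded up to 236840; 236,840 required, 236,871 in favor — approved.
Series C: 3/5 of 1516391 = 909834.60, rounded up to 909835; 909,835 required, 909,596 in favor — not approved.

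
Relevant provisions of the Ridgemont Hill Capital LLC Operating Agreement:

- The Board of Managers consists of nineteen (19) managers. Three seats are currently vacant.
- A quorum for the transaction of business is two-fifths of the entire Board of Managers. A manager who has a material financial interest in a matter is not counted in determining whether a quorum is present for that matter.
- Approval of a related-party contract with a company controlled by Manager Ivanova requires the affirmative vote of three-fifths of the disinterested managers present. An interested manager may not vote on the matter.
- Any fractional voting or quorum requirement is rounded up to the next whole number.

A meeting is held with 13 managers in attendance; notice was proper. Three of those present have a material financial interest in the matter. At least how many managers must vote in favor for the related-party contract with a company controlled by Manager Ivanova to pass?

The related-party contract with a company controlled by Manager Ivanova requires three-fifths of the disinterested managers present (13 − 3 = 10).
3/5 of 10 = 6.

6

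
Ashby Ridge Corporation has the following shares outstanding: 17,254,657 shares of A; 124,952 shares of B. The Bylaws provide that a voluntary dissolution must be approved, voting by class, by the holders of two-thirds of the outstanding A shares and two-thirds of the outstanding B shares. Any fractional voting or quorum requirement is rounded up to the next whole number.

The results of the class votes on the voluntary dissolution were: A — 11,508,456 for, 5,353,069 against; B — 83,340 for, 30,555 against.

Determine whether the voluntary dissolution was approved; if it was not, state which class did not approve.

Approved — every class gave the required vote.

A: 2/3 of 17254657 = 11503104.67, rounded up to 11503105; 11,503,105 required, 11,508,456 in favor — approved.
B: 2/3 of 124952 = 83301.33, rounded up to 83302; 83,302 required, 83,340 in favor — approved.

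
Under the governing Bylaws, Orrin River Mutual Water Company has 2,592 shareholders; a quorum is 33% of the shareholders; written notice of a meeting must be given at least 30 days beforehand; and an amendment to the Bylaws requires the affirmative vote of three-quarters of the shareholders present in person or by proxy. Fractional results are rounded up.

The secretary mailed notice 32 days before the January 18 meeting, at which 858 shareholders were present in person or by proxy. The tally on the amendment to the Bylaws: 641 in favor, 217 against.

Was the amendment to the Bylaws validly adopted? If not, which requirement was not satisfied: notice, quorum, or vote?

Invalid — vote requirement not satisfied.

Notice: 32 days given; 30 required. Satisfied.
Quorum: 33% of 2,592 = 855.36, rounded up to 856; 858 present. Satisfied.
Vote: requires three-fourths of those present (858); 3/4 of 858 = 643.50, rounded up to 644, so 644 needed; 641 in favor. Not satisfied.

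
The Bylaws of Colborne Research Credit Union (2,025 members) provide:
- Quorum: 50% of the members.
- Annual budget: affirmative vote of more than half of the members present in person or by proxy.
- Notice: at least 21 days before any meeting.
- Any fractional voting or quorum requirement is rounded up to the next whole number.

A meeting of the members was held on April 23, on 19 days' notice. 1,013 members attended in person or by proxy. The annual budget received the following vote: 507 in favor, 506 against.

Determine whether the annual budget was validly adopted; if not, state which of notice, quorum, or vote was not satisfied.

Invalid — notice requirement not satisfied.

Notice: 19 days given; 21 required. Not satisfied.
Quorum: 50% of 2,025 = 1,012.50, rounded up to 1,013; 1,013 present. Satisfied.
Vote: requires a majority of those present (1,013); a majority of 1013 is 507, so 507 needed; 507 in favor. Satisfied.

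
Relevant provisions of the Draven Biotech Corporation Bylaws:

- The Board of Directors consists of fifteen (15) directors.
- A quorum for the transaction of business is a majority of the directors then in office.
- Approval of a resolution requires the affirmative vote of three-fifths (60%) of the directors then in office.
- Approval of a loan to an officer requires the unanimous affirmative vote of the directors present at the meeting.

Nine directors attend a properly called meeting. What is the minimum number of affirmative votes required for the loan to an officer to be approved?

The loan to an officer requires the unanimous vote of the directors present (9).
Unanimous means all 9.

9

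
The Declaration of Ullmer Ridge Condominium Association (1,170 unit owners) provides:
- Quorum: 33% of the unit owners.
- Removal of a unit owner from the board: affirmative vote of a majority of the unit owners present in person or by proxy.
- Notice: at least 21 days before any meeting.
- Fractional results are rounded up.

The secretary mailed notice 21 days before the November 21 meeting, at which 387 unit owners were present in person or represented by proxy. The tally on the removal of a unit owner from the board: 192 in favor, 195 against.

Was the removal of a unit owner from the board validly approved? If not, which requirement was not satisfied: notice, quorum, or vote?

Notice: 21 days given; 21 required. Satisfied.
Quorum: 33% of 1,170 = 386.10, rounded up to 387; 387 present. Satisfied.
Vote: requires a majority of those present (387); a majority of 387 is 194, so 194 needed; 192 in favor. Not satisfied.

Invalid — vote requirement not satisfied.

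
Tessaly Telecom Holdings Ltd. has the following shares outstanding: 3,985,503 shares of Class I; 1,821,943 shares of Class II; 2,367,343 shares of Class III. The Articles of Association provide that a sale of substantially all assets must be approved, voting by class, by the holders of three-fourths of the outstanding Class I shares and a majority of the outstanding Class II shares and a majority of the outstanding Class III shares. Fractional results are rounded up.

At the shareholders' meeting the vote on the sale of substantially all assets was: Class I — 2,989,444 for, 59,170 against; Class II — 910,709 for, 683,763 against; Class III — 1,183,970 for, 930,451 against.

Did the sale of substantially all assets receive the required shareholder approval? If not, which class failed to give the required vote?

Not approved — the Class II shares did not give the required vote.

Class I: 3/4 of 3985503 = 2989127.25, rounded up to 2989128; 2,989,128 required, 2,989,444 in favor — approved.
Class II: a majority of 1821943 is 910972; 910,972 required, 910,709 in favor — not approved.
Class III: a majority of 2367343 is 1183672; 1,183,672 required, 1,183,970 in favor — approved.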